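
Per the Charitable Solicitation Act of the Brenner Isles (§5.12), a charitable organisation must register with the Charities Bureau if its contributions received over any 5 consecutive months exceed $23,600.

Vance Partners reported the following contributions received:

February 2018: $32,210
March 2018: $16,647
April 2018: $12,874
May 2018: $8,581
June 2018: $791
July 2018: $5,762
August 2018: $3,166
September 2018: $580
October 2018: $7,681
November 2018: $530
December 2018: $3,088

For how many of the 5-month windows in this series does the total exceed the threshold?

February 2018–June 2018: $32,210 + $16,647 + $12,874 + $8,581 + $791 = $71,103 (over)
March 2018–July 2018: $16,647 + $12,874 + $8,581 + $791 + $5,762 = $44,655 (over)
April 2018–August 2018: $12,874 + $8,581 + $791 + $5,762 + $3,166 = $31,174 (over)
May 2018–September 2018: $8,581 + $791 + $5,762 + $3,166 + $580 = $18,880 (under)
June 2018–October 2018: $791 + $5,762 + $3,166 + $580 + $7,681 = $17,980 (under)
July 2018–November 2018: $5,762 + $3,166 + $580 + $7,681 + $530 = $17,719 (under)
August 2018–December 2018: $3,166 + $580 + $7,681 + $530 + $3,088 = $15,045 (under)
3 windows exceed the threshold.

3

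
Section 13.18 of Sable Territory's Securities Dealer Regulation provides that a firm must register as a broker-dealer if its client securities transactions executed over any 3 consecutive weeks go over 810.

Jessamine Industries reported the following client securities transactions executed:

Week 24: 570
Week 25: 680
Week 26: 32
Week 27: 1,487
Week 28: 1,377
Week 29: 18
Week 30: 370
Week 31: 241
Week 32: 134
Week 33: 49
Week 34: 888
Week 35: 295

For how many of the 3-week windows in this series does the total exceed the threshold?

7

Week 24–Week 26: 570 + 680 + 32 = 1,282 (over)
Week 25–Week 27: 680 + 32 + 1,487 = 2,199 (over)
Week 26–Week 28: 32 + 1,487 + 1,377 = 2,896 (over)
Week 27–Week 29: 1,487 + 1,377 + 18 = 2,882 (over)
Week 28–Week 30: 1,377 + 18 + 370 = 1,765 (over)
Week 29–Week 31: 18 + 370 + 241 = 629 (under)
Week 30–Week 32: 370 + 241 + 134 = 745 (under)
Week 31–Week 33: 241 + 134 + 49 = 424 (under)
Week 32–Week 34: 134 + 49 + 888 = 1,071 (over)
Week 33–Week 35: 49 + 888 + 295 = 1,232 (over)
7 windows exceed the threshold.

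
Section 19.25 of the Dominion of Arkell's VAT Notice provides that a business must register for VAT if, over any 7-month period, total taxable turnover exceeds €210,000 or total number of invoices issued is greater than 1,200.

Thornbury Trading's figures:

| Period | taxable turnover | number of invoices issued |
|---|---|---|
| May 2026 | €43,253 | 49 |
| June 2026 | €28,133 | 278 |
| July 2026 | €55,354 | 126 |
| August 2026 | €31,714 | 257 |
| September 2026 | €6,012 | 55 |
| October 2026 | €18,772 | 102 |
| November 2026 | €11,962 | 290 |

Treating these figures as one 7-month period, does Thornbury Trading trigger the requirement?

Total taxable turnover: €43,253 + €28,133 + €55,354 + €31,714 + €6,012 + €18,772 + €11,962 = €195,200 (≤ €210,000).
Total number of invoices issued: 49 + 278 + 126 + 257 + 55 + 102 + 290 = 1,157 (≤ 1,200).
The test is 'or': neither threshold is exceeded.

No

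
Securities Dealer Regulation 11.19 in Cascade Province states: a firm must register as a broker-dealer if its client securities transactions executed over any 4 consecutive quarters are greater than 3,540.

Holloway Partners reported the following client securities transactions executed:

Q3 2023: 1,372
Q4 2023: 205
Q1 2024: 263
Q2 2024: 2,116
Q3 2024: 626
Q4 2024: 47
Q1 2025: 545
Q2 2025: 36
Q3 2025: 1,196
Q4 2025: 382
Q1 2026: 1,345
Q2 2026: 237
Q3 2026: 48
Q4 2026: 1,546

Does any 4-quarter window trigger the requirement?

Yes

Q3 2023–Q2 2024: 1,372 + 205 + 263 + 2,116 = 3,956 (over)
Q4 2023–Q3 2024: 205 + 263 + 2,116 + 626 = 3,210 (under)
Q1 2024–Q4 2024: 263 + 2,116 + 626 + 47 = 3,052 (under)
Q2 2024–Q1 2025: 2,116 + 626 + 47 + 545 = 3,334 (under)
Q3 2024–Q2 2025: 626 + 47 + 545 + 36 = 1,254 (under)
Q4 2024–Q3 2025: 47 + 545 + 36 + 1,196 = 1,824 (under)
Q1 2025–Q4 2025: 545 + 36 + 1,196 + 382 = 2,159 (under)
Q2 2025–Q1 2026: 36 + 1,196 + 382 + 1,345 = 2,959 (under)
Q3 2025–Q2 2026: 1,196 + 382 + 1,345 + 237 = 3,160 (under)
Q4 2025–Q3 2026: 382 + 1,345 + 237 + 48 = 2,012 (under)
Q1 2026–Q4 2026: 1,345 + 237 + 48 + 1,546 = 3,176 (under)
At least one window exceeds 3,540.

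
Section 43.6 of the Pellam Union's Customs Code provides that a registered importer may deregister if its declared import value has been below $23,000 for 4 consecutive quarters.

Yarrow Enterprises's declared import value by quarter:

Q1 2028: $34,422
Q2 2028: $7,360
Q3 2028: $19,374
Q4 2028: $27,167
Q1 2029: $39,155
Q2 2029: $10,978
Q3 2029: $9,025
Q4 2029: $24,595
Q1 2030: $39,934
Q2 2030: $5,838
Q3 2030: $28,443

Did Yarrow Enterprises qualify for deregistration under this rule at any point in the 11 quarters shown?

Quarters below $23,000: Q2 2028, Q3 2028, Q2 2029, Q3 2029, Q2 2030.
Longest run of consecutive quarters below the threshold: 2.
2 < 4, so Yarrow Enterprises never became eligible.

No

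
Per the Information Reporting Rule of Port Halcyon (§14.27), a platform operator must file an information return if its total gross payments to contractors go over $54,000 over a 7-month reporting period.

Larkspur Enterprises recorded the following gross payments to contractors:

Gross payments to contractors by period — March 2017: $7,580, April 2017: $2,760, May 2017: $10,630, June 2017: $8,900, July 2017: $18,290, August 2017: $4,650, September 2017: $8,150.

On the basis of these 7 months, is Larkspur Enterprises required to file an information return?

Total gross payments to contractors: $7,580 + $2,760 + $10,630 + $8,900 + $18,290 + $4,650 + $8,150 = $60,960.
$60,960 > $54,000, so the threshold is exceeded.

Yes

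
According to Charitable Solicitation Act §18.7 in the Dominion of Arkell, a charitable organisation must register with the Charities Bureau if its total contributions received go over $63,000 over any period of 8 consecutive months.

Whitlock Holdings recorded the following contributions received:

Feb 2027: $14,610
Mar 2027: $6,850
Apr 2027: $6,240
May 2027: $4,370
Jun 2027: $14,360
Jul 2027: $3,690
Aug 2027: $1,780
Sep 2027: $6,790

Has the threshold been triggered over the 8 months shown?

Total contributions received: $14,610 + $6,850 + $6,240 + $4,370 + $14,360 + $3,690 + $1,780 + $6,790 = $58,690.
$58,690 ≤ $63,000, so the threshold is not exceeded.

No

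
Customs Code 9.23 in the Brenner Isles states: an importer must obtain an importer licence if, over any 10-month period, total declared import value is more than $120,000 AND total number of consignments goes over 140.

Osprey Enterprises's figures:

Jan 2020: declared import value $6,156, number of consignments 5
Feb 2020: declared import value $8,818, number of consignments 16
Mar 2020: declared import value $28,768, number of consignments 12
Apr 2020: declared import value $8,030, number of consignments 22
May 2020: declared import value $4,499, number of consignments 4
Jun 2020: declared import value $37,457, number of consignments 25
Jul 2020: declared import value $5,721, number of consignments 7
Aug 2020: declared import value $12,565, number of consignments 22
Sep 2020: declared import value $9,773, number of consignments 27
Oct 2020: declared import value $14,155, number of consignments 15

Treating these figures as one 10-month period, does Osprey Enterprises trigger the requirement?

Total declared import value: $6,156 + $8,818 + $28,768 + $8,030 + $4,499 + $37,457 + $5,721 + $12,565 + $9,773 + $14,155 = $135,942 (> $120,000).
Total number of consignments: 5 + 16 + 12 + 22 + 4 + 25 + 7 + 22 + 27 + 15 = 155 (> 140).
The test is 'and': both thresholds are exceeded.

Yes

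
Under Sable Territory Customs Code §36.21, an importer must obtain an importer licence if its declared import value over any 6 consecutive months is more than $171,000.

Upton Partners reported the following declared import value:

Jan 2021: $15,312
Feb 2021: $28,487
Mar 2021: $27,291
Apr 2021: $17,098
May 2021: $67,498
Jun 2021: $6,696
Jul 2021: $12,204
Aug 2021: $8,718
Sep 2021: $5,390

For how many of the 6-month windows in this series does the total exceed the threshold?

Jan 2021–Jun 2021: $15,312 + $28,487 + $27,291 + $17,098 + $67,498 + $6,696 = $162,382 (under)
Feb 2021–Jul 2021: $28,487 + $27,291 + $17,098 + $67,498 + $6,696 + $12,204 = $159,274 (under)
Mar 2021–Aug 2021: $27,291 + $17,098 + $67,498 + $6,696 + $12,204 + $8,718 = $139,505 (under)
Apr 2021–Sep 2021: $17,098 + $67,498 + $6,696 + $12,204 + $8,718 + $5,390 = $117,604 (under)
0 windows exceed the threshold.

0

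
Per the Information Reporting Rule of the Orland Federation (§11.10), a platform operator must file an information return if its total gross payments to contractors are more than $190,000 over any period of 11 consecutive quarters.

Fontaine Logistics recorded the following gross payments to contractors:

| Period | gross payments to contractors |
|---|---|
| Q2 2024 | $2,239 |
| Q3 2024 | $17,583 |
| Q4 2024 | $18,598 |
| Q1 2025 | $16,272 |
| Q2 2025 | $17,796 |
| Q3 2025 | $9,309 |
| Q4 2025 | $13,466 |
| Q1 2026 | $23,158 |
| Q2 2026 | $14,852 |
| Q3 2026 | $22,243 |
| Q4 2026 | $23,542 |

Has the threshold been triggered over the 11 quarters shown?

No

Total gross payments to contractors: $2,239 + $17,583 + $18,598 + $16,272 + $17,796 + $9,309 + $13,466 + $23,158 + $14,852 + $22,243 + $23,542 = $179,058.
$179,058 ≤ $190,000, so the threshold is not exceeded.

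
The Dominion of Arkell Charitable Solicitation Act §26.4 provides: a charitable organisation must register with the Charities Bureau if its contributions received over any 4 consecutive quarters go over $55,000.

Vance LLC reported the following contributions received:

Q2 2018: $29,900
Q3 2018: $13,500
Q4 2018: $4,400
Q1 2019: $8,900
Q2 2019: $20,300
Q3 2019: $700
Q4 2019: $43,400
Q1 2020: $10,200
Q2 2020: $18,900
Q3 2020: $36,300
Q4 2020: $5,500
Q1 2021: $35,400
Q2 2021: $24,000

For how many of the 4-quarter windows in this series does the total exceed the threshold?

8

Q2 2018–Q1 2019: $29,900 + $13,500 + $4,400 + $8,900 = $56,700 (over)
Q3 2018–Q2 2019: $13,500 + $4,400 + $8,900 + $20,300 = $47,100 (under)
Q4 2018–Q3 2019: $4,400 + $8,900 + $20,300 + $700 = $34,300 (under)
Q1 2019–Q4 2019: $8,900 + $20,300 + $700 + $43,400 = $73,300 (over)
Q2 2019–Q1 2020: $20,300 + $700 + $43,400 + $10,200 = $74,600 (over)
Q3 2019–Q2 2020: $700 + $43,400 + $10,200 + $18,900 = $73,200 (over)
Q4 2019–Q3 2020: $43,400 + $10,200 + $18,900 + $36,300 = $108,800 (over)
Q1 2020–Q4 2020: $10,200 + $18,900 + $36,300 + $5,500 = $70,900 (over)
Q2 2020–Q1 2021: $18,900 + $36,300 + $5,500 + $35,400 = $96,100 (over)
Q3 2020–Q2 2021: $36,300 + $5,500 + $35,400 + $24,000 = $101,200 (over)
8 windows exceed the threshold.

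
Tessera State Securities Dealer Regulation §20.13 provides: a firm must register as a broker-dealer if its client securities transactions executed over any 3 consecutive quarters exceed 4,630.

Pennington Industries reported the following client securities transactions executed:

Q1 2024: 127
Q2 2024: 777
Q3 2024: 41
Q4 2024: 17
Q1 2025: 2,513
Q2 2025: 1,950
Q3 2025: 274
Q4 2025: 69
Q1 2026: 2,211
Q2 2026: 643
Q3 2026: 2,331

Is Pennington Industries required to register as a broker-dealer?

Q1 2024–Q3 2024: 127 + 777 + 41 = 945 (under)
Q2 2024–Q4 2024: 777 + 41 + 17 = 835 (under)
Q3 2024–Q1 2025: 41 + 17 + 2,513 = 2,571 (under)
Q4 2024–Q2 2025: 17 + 2,513 + 1,950 = 4,480 (under)
Q1 2025–Q3 2025: 2,513 + 1,950 + 274 = 4,737 (over)
Q2 2025–Q4 2025: 1,950 + 274 + 69 = 2,293 (under)
Q3 2025–Q1 2026: 274 + 69 + 2,211 = 2,554 (under)
Q4 2025–Q2 2026: 69 + 2,211 + 643 = 2,923 (under)
Q1 2026–Q3 2026: 2,211 + 643 + 2,331 = 5,185 (over)
At least one window exceeds 4,630.

Yes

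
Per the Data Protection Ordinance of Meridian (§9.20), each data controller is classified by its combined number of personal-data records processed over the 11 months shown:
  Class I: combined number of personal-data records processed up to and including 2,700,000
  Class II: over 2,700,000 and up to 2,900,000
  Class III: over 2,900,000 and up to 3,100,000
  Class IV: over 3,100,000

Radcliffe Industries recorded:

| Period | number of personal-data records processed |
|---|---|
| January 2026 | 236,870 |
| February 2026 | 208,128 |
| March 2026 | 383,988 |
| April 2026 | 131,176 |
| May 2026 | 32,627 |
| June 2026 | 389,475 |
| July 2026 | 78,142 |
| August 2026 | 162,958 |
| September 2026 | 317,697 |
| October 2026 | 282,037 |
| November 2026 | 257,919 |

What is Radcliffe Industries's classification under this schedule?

Combined number of personal-data records processed: 236,870 + 208,128 + 383,988 + 131,176 + 32,627 + 389,475 + 78,142 + 162,958 + 317,697 + 282,037 + 257,919 = 2,481,017.
2,481,017 ≤ 2,700,000, so Class I applies.

Class I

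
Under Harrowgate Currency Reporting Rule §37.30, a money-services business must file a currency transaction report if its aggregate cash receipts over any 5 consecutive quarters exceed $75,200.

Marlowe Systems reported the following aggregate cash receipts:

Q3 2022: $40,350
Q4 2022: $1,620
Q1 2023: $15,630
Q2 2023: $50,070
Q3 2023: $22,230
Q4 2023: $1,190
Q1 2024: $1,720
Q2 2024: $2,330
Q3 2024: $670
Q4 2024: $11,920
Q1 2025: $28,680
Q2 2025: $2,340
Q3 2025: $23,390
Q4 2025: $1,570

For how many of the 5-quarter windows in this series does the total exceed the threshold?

4

Q3 2022–Q3 2023: $40,350 + $1,620 + $15,630 + $50,070 + $22,230 = $129,900 (over)
Q4 2022–Q4 2023: $1,620 + $15,630 + $50,070 + $22,230 + $1,190 = $90,740 (over)
Q1 2023–Q1 2024: $15,630 + $50,070 + $22,230 + $1,190 + $1,720 = $90,840 (over)
Q2 2023–Q2 2024: $50,070 + $22,230 + $1,190 + $1,720 + $2,330 = $77,540 (over)
Q3 2023–Q3 2024: $22,230 + $1,190 + $1,720 + $2,330 + $670 = $28,140 (under)
Q4 2023–Q4 2024: $1,190 + $1,720 + $2,330 + $670 + $11,920 = $17,830 (under)
Q1 2024–Q1 2025: $1,720 + $2,330 + $670 + $11,920 + $28,680 = $45,320 (under)
Q2 2024–Q2 2025: $2,330 + $670 + $11,920 + $28,680 + $2,340 = $45,940 (under)
Q3 2024–Q3 2025: $670 + $11,920 + $28,680 + $2,340 + $23,390 = $67,000 (under)
Q4 2024–Q4 2025: $11,920 + $28,680 + $2,340 + $23,390 + $1,570 = $67,900 (under)
4 windows exceed the threshold.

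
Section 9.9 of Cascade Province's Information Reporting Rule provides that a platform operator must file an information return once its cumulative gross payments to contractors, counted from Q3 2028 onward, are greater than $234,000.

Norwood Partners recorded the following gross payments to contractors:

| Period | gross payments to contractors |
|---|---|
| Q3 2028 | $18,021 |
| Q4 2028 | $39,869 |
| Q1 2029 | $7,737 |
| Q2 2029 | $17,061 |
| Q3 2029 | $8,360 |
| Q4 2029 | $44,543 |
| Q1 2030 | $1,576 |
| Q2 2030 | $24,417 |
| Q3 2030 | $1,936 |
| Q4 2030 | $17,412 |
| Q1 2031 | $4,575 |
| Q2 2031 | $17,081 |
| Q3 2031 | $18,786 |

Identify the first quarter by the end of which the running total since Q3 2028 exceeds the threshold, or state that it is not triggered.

Through Q3 2028: $18,021
Through Q4 2028: $57,890
Through Q1 2029: $65,627
Through Q2 2029: $82,688
Through Q3 2029: $91,048
Through Q4 2029: $135,591
Through Q1 2030: $137,167
Through Q2 2030: $161,584
Through Q3 2030: $163,520
Through Q4 2030: $180,932
Through Q1 2031: $185,507
Through Q2 2031: $202,588
Through Q3 2031: $221,374
Final cumulative total $221,374 ≤ $234,000; the threshold is never exceeded.

Not triggered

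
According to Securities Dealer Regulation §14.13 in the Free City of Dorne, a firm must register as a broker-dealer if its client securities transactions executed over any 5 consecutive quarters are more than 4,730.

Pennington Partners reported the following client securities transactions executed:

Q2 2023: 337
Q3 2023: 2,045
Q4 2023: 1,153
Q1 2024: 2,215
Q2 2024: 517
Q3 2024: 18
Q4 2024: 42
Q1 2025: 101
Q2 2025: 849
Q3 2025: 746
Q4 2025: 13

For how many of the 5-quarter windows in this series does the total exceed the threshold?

Q2 2023–Q2 2024: 337 + 2,045 + 1,153 + 2,215 + 517 = 6,267 (over)
Q3 2023–Q3 2024: 2,045 + 1,153 + 2,215 + 517 + 18 = 5,948 (over)
Q4 2023–Q4 2024: 1,153 + 2,215 + 517 + 18 + 42 = 3,945 (under)
Q1 2024–Q1 2025: 2,215 + 517 + 18 + 42 + 101 = 2,893 (under)
Q2 2024–Q2 2025: 517 + 18 + 42 + 101 + 849 = 1,527 (under)
Q3 2024–Q3 2025: 18 + 42 + 101 + 849 + 746 = 1,756 (under)
Q4 2024–Q4 2025: 42 + 101 + 849 + 746 + 13 = 1,751 (under)
2 windows exceed the threshold.

2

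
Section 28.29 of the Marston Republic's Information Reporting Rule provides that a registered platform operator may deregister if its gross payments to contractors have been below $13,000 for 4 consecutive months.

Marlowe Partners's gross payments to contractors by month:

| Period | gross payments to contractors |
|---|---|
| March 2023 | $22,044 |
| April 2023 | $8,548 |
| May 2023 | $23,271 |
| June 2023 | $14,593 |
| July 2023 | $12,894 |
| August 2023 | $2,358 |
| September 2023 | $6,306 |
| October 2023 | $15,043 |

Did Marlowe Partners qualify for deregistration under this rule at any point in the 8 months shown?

No

Months below $13,000: April 2023, July 2023, August 2023, September 2023.
Longest run of consecutive months below the threshold: 3.
3 < 4, so Marlowe Partners never became eligible.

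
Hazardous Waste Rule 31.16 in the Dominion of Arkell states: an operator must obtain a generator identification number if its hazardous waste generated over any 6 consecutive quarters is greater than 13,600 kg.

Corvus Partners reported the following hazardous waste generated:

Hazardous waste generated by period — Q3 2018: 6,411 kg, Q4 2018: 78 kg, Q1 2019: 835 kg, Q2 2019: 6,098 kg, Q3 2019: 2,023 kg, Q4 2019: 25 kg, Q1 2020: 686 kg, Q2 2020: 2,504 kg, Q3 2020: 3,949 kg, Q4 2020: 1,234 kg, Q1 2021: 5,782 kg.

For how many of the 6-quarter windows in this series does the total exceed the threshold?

3

Q3 2018–Q4 2019: 6,411 kg + 78 kg + 835 kg + 6,098 kg + 2,023 kg + 25 kg = 15,470 kg (over)
Q4 2018–Q1 2020: 78 kg + 835 kg + 6,098 kg + 2,023 kg + 25 kg + 686 kg = 9,745 kg (under)
Q1 2019–Q2 2020: 835 kg + 6,098 kg + 2,023 kg + 25 kg + 686 kg + 2,504 kg = 12,171 kg (under)
Q2 2019–Q3 2020: 6,098 kg + 2,023 kg + 25 kg + 686 kg + 2,504 kg + 3,949 kg = 15,285 kg (over)
Q3 2019–Q4 2020: 2,023 kg + 25 kg + 686 kg + 2,504 kg + 3,949 kg + 1,234 kg = 10,421 kg (under)
Q4 2019–Q1 2021: 25 kg + 686 kg + 2,504 kg + 3,949 kg + 1,234 kg + 5,782 kg = 14,180 kg (over)
3 windows exceed the threshold.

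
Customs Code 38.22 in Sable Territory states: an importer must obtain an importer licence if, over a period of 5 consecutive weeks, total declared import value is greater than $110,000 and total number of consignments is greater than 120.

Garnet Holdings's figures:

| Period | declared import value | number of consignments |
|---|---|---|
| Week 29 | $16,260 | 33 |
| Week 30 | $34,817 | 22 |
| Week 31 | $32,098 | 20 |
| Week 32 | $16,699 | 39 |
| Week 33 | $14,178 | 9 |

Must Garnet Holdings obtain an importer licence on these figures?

Total declared import value: $16,260 + $34,817 + $32,098 + $16,699 + $14,178 = $114,052 (> $110,000).
Total number of consignments: 33 + 22 + 20 + 39 + 9 = 123 (> 120).
The test is 'and': both thresholds are exceeded.

Yes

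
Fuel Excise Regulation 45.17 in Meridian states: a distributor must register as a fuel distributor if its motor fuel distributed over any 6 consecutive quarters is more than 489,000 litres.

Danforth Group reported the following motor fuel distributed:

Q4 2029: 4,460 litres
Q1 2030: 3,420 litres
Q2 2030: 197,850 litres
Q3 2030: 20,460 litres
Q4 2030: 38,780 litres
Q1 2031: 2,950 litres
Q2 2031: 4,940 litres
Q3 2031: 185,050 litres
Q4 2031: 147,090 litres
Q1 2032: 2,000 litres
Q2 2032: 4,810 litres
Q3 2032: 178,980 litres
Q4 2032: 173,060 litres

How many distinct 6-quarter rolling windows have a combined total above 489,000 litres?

Q4 2029–Q1 2031: 4,460 litres + 3,420 litres + 197,850 litres + 20,460 litres + 38,780 litres + 2,950 litres = 267,920 litres (under)
Q1 2030–Q2 2031: 3,420 litres + 197,850 litres + 20,460 litres + 38,780 litres + 2,950 litres + 4,940 litres = 268,400 litres (under)
Q2 2030–Q3 2031: 197,850 litres + 20,460 litres + 38,780 litres + 2,950 litres + 4,940 litres + 185,050 litres = 450,030 litres (under)
Q3 2030–Q4 2031: 20,460 litres + 38,780 litres + 2,950 litres + 4,940 litres + 185,050 litres + 147,090 litres = 399,270 litres (under)
Q4 2030–Q1 2032: 38,780 litres + 2,950 litres + 4,940 litres + 185,050 litres + 147,090 litres + 2,000 litres = 380,810 litres (under)
Q1 2031–Q2 2032: 2,950 litres + 4,940 litres + 185,050 litres + 147,090 litres + 2,000 litres + 4,810 litres = 346,840 litres (under)
Q2 2031–Q3 2032: 4,940 litres + 185,050 litres + 147,090 litres + 2,000 litres + 4,810 litres + 178,980 litres = 522,870 litres (over)
Q3 2031–Q4 2032: 185,050 litres + 147,090 litres + 2,000 litres + 4,810 litres + 178,980 litres + 173,060 litres = 690,990 litres (over)
2 windows exceed the threshold.

2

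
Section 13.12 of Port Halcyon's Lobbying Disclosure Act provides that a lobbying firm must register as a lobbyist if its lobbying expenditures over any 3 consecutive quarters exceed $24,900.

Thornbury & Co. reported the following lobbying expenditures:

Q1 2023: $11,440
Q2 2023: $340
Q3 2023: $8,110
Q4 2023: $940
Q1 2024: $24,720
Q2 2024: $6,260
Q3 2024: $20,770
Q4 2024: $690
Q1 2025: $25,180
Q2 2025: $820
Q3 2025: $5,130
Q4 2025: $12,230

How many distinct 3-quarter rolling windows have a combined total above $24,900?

Q1 2023–Q3 2023: $11,440 + $340 + $8,110 = $19,890 (under)
Q2 2023–Q4 2023: $340 + $8,110 + $940 = $9,390 (under)
Q3 2023–Q1 2024: $8,110 + $940 + $24,720 = $33,770 (over)
Q4 2023–Q2 2024: $940 + $24,720 + $6,260 = $31,920 (over)
Q1 2024–Q3 2024: $24,720 + $6,260 + $20,770 = $51,750 (over)
Q2 2024–Q4 2024: $6,260 + $20,770 + $690 = $27,720 (over)
Q3 2024–Q1 2025: $20,770 + $690 + $25,180 = $46,640 (over)
Q4 2024–Q2 2025: $690 + $25,180 + $820 = $26,690 (over)
Q1 2025–Q3 2025: $25,180 + $820 + $5,130 = $31,130 (over)
Q2 2025–Q4 2025: $820 + $5,130 + $12,230 = $18,180 (under)
7 windows exceed the threshold.

7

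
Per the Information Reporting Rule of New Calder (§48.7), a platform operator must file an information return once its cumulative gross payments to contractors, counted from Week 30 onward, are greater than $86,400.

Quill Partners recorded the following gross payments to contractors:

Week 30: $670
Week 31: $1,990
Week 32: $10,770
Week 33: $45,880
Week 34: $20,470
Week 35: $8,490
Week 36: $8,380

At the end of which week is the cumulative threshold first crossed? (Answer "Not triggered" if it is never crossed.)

Week 35

Through Week 30: $670
Through Week 31: $2,660
Through Week 32: $13,430
Through Week 33: $59,310
Through Week 34: $79,780
Through Week 35: $88,270 ← exceeds threshold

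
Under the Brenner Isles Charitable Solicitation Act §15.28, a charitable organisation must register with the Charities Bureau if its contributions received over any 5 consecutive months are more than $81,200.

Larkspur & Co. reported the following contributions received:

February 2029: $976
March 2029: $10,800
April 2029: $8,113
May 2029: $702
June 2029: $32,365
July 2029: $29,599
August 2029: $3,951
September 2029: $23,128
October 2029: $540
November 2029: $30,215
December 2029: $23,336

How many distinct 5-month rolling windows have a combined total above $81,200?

February 2029–June 2029: $976 + $10,800 + $8,113 + $702 + $32,365 = $52,956 (under)
March 2029–July 2029: $10,800 + $8,113 + $702 + $32,365 + $29,599 = $81,579 (over)
April 2029–August 2029: $8,113 + $702 + $32,365 + $29,599 + $3,951 = $74,730 (under)
May 2029–September 2029: $702 + $32,365 + $29,599 + $3,951 + $23,128 = $89,745 (over)
June 2029–October 2029: $32,365 + $29,599 + $3,951 + $23,128 + $540 = $89,583 (over)
July 2029–November 2029: $29,599 + $3,951 + $23,128 + $540 + $30,215 = $87,433 (over)
August 2029–December 2029: $3,951 + $23,128 + $540 + $30,215 + $23,336 = $81,170 (under)
4 windows exceed the threshold.

4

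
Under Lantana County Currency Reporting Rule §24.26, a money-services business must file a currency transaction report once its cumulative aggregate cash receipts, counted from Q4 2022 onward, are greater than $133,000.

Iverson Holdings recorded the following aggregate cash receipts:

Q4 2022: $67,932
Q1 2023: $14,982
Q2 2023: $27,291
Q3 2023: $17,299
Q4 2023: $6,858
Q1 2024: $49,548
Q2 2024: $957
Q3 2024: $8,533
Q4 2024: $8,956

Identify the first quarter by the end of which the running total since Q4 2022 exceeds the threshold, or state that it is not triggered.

Through Q4 2022: $67,932
Through Q1 2023: $82,914
Through Q2 2023: $110,205
Through Q3 2023: $127,504
Through Q4 2023: $134,362 ← exceeds threshold

Q4 2023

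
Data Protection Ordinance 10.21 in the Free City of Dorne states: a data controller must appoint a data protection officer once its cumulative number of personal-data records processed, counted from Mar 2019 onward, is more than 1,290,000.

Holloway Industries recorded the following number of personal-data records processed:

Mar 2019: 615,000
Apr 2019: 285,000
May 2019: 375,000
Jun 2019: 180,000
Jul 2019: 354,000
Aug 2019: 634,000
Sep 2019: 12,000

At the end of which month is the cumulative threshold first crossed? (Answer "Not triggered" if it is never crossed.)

Through Mar 2019: 615,000
Through Apr 2019: 900,000
Through May 2019: 1,275,000
Through Jun 2019: 1,455,000 ← exceeds threshold

Jun 2019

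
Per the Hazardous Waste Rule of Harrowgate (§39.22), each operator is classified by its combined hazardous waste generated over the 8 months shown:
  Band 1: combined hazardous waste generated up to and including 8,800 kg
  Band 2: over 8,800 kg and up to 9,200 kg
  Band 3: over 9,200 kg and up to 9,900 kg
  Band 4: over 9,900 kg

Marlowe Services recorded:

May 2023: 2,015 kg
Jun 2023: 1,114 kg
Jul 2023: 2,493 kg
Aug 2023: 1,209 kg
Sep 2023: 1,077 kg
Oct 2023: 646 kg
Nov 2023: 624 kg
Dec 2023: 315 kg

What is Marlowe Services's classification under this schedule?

Combined hazardous waste generated: 2,015 kg + 1,114 kg + 2,493 kg + 1,209 kg + 1,077 kg + 646 kg + 624 kg + 315 kg = 9,493 kg.
9,200 kg < 9,493 kg ≤ 9,900 kg, so Band 3 applies.

Band 3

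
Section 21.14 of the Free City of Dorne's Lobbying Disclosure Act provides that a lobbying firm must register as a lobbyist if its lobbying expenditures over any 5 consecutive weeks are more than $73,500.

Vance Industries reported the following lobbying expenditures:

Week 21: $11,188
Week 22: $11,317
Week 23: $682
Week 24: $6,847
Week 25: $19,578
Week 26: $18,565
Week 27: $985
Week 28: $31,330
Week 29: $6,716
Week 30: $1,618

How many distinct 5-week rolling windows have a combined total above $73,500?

2

Week 21–Week 25: $11,188 + $11,317 + $682 + $6,847 + $19,578 = $49,612 (under)
Week 22–Week 26: $11,317 + $682 + $6,847 + $19,578 + $18,565 = $56,989 (under)
Week 23–Week 27: $682 + $6,847 + $19,578 + $18,565 + $985 = $46,657 (under)
Week 24–Week 28: $6,847 + $19,578 + $18,565 + $985 + $31,330 = $77,305 (over)
Week 25–Week 29: $19,578 + $18,565 + $985 + $31,330 + $6,716 = $77,174 (over)
Week 26–Week 30: $18,565 + $985 + $31,330 + $6,716 + $1,618 = $59,214 (under)
2 windows exceed the threshold.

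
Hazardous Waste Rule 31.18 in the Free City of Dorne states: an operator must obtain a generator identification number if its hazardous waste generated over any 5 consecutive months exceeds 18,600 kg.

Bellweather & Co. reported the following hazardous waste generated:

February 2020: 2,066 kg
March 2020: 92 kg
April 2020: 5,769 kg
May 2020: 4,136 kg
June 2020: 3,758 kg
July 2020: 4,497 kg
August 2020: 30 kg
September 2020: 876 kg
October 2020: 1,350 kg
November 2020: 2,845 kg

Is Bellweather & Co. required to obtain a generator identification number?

No

February 2020–June 2020: 2,066 kg + 92 kg + 5,769 kg + 4,136 kg + 3,758 kg = 15,821 kg (under)
March 2020–July 2020: 92 kg + 5,769 kg + 4,136 kg + 3,758 kg + 4,497 kg = 18,252 kg (under)
April 2020–August 2020: 5,769 kg + 4,136 kg + 3,758 kg + 4,497 kg + 30 kg = 18,190 kg (under)
May 2020–September 2020: 4,136 kg + 3,758 kg + 4,497 kg + 30 kg + 876 kg = 13,297 kg (under)
June 2020–October 2020: 3,758 kg + 4,497 kg + 30 kg + 876 kg + 1,350 kg = 10,511 kg (under)
July 2020–November 2020: 4,497 kg + 30 kg + 876 kg + 1,350 kg + 2,845 kg = 9,598 kg (under)
No window exceeds 18,600 kg.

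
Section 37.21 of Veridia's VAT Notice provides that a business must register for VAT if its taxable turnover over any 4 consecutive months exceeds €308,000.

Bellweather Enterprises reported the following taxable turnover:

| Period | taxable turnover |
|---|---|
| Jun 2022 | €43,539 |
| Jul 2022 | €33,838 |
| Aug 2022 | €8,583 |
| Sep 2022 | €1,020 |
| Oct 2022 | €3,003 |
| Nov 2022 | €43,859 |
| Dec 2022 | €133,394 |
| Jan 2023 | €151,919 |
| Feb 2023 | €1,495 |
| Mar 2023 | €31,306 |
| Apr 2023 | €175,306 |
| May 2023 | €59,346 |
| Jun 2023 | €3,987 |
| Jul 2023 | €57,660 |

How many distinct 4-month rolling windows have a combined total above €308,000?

Jun 2022–Sep 2022: €43,539 + €33,838 + €8,583 + €1,020 = €86,980 (under)
Jul 2022–Oct 2022: €33,838 + €8,583 + €1,020 + €3,003 = €46,444 (under)
Aug 2022–Nov 2022: €8,583 + €1,020 + €3,003 + €43,859 = €56,465 (under)
Sep 2022–Dec 2022: €1,020 + €3,003 + €43,859 + €133,394 = €181,276 (under)
Oct 2022–Jan 2023: €3,003 + €43,859 + €133,394 + €151,919 = €332,175 (over)
Nov 2022–Feb 2023: €43,859 + €133,394 + €151,919 + €1,495 = €330,667 (over)
Dec 2022–Mar 2023: €133,394 + €151,919 + €1,495 + €31,306 = €318,114 (over)
Jan 2023–Apr 2023: €151,919 + €1,495 + €31,306 + €175,306 = €360,026 (over)
Feb 2023–May 2023: €1,495 + €31,306 + €175,306 + €59,346 = €267,453 (under)
Mar 2023–Jun 2023: €31,306 + €175,306 + €59,346 + €3,987 = €269,945 (under)
Apr 2023–Jul 2023: €175,306 + €59,346 + €3,987 + €57,660 = €296,299 (under)
4 windows exceed the threshold.

4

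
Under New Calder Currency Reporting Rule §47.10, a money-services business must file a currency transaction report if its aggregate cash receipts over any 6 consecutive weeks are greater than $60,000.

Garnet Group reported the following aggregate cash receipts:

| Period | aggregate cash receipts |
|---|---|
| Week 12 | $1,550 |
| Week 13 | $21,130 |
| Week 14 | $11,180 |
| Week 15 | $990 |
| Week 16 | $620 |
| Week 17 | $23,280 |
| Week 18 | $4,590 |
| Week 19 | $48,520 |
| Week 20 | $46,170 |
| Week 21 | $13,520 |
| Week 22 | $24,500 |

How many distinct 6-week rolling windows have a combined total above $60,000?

Week 12–Week 17: $1,550 + $21,130 + $11,180 + $990 + $620 + $23,280 = $58,750 (under)
Week 13–Week 18: $21,130 + $11,180 + $990 + $620 + $23,280 + $4,590 = $61,790 (over)
Week 14–Week 19: $11,180 + $990 + $620 + $23,280 + $4,590 + $48,520 = $89,180 (over)
Week 15–Week 20: $990 + $620 + $23,280 + $4,590 + $48,520 + $46,170 = $124,170 (over)
Week 16–Week 21: $620 + $23,280 + $4,590 + $48,520 + $46,170 + $13,520 = $136,700 (over)
Week 17–Week 22: $23,280 + $4,590 + $48,520 + $46,170 + $13,520 + $24,500 = $160,580 (over)
5 windows exceed the threshold.

5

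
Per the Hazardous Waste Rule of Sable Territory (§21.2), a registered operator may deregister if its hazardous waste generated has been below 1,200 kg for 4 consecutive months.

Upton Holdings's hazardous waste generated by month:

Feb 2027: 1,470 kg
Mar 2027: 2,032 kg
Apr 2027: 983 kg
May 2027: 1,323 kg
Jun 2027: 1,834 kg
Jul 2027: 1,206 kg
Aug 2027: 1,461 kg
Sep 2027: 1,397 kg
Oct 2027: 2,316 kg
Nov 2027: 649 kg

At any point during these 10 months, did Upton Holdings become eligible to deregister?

No

Months below 1,200 kg: Apr 2027, Nov 2027.
Longest run of consecutive months below the threshold: 1.
1 < 4, so Upton Holdings never became eligible.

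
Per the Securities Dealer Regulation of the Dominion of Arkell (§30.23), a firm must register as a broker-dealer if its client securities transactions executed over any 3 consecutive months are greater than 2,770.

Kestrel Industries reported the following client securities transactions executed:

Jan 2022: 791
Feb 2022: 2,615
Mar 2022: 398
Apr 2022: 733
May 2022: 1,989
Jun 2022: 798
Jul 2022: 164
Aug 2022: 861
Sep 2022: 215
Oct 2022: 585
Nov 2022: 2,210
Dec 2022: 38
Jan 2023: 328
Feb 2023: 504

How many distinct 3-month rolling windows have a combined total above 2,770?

7

Jan 2022–Mar 2022: 791 + 2,615 + 398 = 3,804 (over)
Feb 2022–Apr 2022: 2,615 + 398 + 733 = 3,746 (over)
Mar 2022–May 2022: 398 + 733 + 1,989 = 3,120 (over)
Apr 2022–Jun 2022: 733 + 1,989 + 798 = 3,520 (over)
May 2022–Jul 2022: 1,989 + 798 + 164 = 2,951 (over)
Jun 2022–Aug 2022: 798 + 164 + 861 = 1,823 (under)
Jul 2022–Sep 2022: 164 + 861 + 215 = 1,240 (under)
Aug 2022–Oct 2022: 861 + 215 + 585 = 1,661 (under)
Sep 2022–Nov 2022: 215 + 585 + 2,210 = 3,010 (over)
Oct 2022–Dec 2022: 585 + 2,210 + 38 = 2,833 (over)
Nov 2022–Jan 2023: 2,210 + 38 + 328 = 2,576 (under)
Dec 2022–Feb 2023: 38 + 328 + 504 = 870 (under)
7 windows exceed the threshold.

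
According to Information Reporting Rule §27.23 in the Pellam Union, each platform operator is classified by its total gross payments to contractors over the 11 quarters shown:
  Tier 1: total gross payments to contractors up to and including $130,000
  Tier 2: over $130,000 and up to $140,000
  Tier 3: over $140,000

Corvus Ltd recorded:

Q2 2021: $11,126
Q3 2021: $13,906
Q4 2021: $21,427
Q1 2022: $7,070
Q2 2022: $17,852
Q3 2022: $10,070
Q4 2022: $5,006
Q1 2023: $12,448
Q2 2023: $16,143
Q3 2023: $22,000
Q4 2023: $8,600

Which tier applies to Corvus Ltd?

Tier 3

Total gross payments to contractors: $11,126 + $13,906 + $21,427 + $7,070 + $17,852 + $10,070 + $5,006 + $12,448 + $16,143 + $22,000 + $8,600 = $145,648.
$145,648 > $140,000, so Tier 3 applies.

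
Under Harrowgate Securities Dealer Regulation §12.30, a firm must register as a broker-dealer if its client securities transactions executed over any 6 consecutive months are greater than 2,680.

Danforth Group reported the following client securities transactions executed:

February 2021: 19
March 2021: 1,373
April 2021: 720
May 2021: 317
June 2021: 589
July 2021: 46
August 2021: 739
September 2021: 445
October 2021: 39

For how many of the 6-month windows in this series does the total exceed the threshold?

February 2021–July 2021: 19 + 1,373 + 720 + 317 + 589 + 46 = 3,064 (over)
March 2021–August 2021: 1,373 + 720 + 317 + 589 + 46 + 739 = 3,784 (over)
April 2021–September 2021: 720 + 317 + 589 + 46 + 739 + 445 = 2,856 (over)
May 2021–October 2021: 317 + 589 + 46 + 739 + 445 + 39 = 2,175 (under)
3 windows exceed the threshold.

3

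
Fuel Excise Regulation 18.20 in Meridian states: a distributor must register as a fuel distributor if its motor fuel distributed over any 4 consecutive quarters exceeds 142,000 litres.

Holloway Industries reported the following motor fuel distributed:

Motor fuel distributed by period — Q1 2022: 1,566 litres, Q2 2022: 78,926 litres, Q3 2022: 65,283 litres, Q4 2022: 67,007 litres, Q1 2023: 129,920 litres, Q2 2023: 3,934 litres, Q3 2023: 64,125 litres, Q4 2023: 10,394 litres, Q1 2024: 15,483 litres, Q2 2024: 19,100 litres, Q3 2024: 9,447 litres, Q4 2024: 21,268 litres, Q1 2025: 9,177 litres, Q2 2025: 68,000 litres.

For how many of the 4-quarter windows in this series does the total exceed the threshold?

5

Q1 2022–Q4 2022: 1,566 litres + 78,926 litres + 65,283 litres + 67,007 litres = 212,782 litres (over)
Q2 2022–Q1 2023: 78,926 litres + 65,283 litres + 67,007 litres + 129,920 litres = 341,136 litres (over)
Q3 2022–Q2 2023: 65,283 litres + 67,007 litres + 129,920 litres + 3,934 litres = 266,144 litres (over)
Q4 2022–Q3 2023: 67,007 litres + 129,920 litres + 3,934 litres + 64,125 litres = 264,986 litres (over)
Q1 2023–Q4 2023: 129,920 litres + 3,934 litres + 64,125 litres + 10,394 litres = 208,373 litres (over)
Q2 2023–Q1 2024: 3,934 litres + 64,125 litres + 10,394 litres + 15,483 litres = 93,936 litres (under)
Q3 2023–Q2 2024: 64,125 litres + 10,394 litres + 15,483 litres + 19,100 litres = 109,102 litres (under)
Q4 2023–Q3 2024: 10,394 litres + 15,483 litres + 19,100 litres + 9,447 litres = 54,424 litres (under)
Q1 2024–Q4 2024: 15,483 litres + 19,100 litres + 9,447 litres + 21,268 litres = 65,298 litres (under)
Q2 2024–Q1 2025: 19,100 litres + 9,447 litres + 21,268 litres + 9,177 litres = 58,992 litres (under)
Q3 2024–Q2 2025: 9,447 litres + 21,268 litres + 9,177 litres + 68,000 litres = 107,892 litres (under)
5 windows exceed the threshold.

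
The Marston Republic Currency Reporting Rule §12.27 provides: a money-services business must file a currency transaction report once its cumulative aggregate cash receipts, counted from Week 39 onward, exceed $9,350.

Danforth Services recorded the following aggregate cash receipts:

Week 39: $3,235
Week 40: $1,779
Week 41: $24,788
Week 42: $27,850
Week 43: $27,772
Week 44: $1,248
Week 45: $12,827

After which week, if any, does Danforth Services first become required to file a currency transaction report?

Week 41

Through Week 39: $3,235
Through Week 40: $5,014
Through Week 41: $29,802 ← exceeds threshold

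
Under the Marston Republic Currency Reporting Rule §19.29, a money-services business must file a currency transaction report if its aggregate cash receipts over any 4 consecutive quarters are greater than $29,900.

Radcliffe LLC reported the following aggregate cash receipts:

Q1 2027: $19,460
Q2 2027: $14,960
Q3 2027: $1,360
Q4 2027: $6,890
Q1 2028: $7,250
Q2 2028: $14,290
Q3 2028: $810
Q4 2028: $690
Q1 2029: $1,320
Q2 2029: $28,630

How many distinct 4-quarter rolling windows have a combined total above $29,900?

Q1 2027–Q4 2027: $19,460 + $14,960 + $1,360 + $6,890 = $42,670 (over)
Q2 2027–Q1 2028: $14,960 + $1,360 + $6,890 + $7,250 = $30,460 (over)
Q3 2027–Q2 2028: $1,360 + $6,890 + $7,250 + $14,290 = $29,790 (under)
Q4 2027–Q3 2028: $6,890 + $7,250 + $14,290 + $810 = $29,240 (under)
Q1 2028–Q4 2028: $7,250 + $14,290 + $810 + $690 = $23,040 (under)
Q2 2028–Q1 2029: $14,290 + $810 + $690 + $1,320 = $17,110 (under)
Q3 2028–Q2 2029: $810 + $690 + $1,320 + $28,630 = $31,450 (over)
3 windows exceed the threshold.

3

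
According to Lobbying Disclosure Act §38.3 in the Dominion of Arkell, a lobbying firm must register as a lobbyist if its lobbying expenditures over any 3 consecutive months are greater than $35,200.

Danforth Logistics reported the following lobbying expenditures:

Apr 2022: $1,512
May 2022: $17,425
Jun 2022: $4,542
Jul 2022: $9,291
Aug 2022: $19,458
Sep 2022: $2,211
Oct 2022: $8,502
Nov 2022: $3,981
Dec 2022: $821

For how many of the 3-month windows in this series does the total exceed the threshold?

0

Apr 2022–Jun 2022: $1,512 + $17,425 + $4,542 = $23,479 (under)
May 2022–Jul 2022: $17,425 + $4,542 + $9,291 = $31,258 (under)
Jun 2022–Aug 2022: $4,542 + $9,291 + $19,458 = $33,291 (under)
Jul 2022–Sep 2022: $9,291 + $19,458 + $2,211 = $30,960 (under)
Aug 2022–Oct 2022: $19,458 + $2,211 + $8,502 = $30,171 (under)
Sep 2022–Nov 2022: $2,211 + $8,502 + $3,981 = $14,694 (under)
Oct 2022–Dec 2022: $8,502 + $3,981 + $821 = $13,304 (under)
0 windows exceed the threshold.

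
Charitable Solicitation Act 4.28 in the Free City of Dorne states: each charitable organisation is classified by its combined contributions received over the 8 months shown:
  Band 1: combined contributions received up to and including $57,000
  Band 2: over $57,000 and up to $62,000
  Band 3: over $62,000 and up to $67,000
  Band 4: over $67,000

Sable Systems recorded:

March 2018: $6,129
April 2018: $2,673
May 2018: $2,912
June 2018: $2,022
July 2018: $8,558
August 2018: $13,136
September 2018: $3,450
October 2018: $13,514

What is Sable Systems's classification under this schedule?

Combined contributions received: $6,129 + $2,673 + $2,912 + $2,022 + $8,558 + $13,136 + $3,450 + $13,514 = $52,394.
$52,394 ≤ $57,000, so Band 1 applies.

Band 1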